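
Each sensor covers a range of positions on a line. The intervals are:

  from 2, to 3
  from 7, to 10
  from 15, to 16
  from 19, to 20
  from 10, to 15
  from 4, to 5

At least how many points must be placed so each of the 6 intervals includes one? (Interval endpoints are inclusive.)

5

Process intervals by earliest right end; each time one isn't hit yet, stab at its right endpoint.
By right end: [2,3]  [4,5]  [7,10]  [10,15]  [15,16]  [19,20]
[2,3] uncovered → point at 3; [4,5] uncovered → point at 5; [7,10] uncovered → point at 10; [15,16] uncovered → point at 16; [19,20] uncovered → point at 20.
Points: 3, 5, 10, 16, 20 (5 total).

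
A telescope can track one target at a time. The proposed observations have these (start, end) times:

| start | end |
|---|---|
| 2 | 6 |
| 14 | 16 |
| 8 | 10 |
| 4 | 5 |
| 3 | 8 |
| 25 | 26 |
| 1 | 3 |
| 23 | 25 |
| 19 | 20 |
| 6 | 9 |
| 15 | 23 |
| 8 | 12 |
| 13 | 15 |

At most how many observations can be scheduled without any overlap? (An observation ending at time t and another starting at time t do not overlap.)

7

Greedy by earliest finish: after sorting by end time, pick each interval compatible with the last pick.
By end time: (1,3), (4,5), (2,6), (3,8), (6,9), (8,10), (8,12), (13,15), (14,16), (19,20), (15,23), (23,25), (25,26).
Pick (1,3); next start ≥ 3 → (4,5); next start ≥ 5 → (6,9); next start ≥ 9 → (13,15); next start ≥ 15 → (19,20); next start ≥ 20 → (23,25); next start ≥ 25 → (25,26).
Selected 7 observations.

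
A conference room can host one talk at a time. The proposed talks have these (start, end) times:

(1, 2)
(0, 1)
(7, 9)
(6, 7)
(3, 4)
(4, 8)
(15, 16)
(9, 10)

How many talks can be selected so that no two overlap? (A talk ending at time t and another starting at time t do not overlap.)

By end time: (0,1), (1,2), (3,4), (6,7), (4,8), (7,9), (9,10), (15,16).
Pick (0,1); next start ≥ 1 → (1,2); next start ≥ 2 → (3,4); next start ≥ 4 → (6,7); next start ≥ 7 → (7,9); next start ≥ 9 → (9,10); next start ≥ 10 → (15,16).
Selected 7 talks.

7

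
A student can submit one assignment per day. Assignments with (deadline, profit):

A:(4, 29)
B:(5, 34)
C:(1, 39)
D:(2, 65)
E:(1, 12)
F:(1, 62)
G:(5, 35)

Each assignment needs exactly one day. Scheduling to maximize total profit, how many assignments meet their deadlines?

By profit: D(d2,65), F(d1,62), C(d1,39), G(d5,35), B(d5,34), A(d4,29), E(d1,12)
D→slot 2; F→slot 1; C skipped; G→slot 5; B→slot 4; A→slot 3; E skipped.
5 of 7 scheduled.

5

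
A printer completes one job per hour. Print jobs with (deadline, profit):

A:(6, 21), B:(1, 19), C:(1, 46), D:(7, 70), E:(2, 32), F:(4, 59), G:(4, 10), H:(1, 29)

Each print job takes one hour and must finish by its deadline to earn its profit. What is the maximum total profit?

238

By profit: D(d7,70), F(d4,59), C(d1,46), E(d2,32), H(d1,29), A(d6,21), B(d1,19), G(d4,10)
D→slot 7; F→slot 4; C→slot 1; E→slot 2; H skipped; A→slot 6; B skipped; G→slot 3.
Profit = 46 + 32 + 10 + 59 + 21 + 70 = 238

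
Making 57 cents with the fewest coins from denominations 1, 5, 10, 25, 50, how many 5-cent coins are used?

1

57 − 1×50→7 − 1×5→2 − 2×1→0
Count of 5: 1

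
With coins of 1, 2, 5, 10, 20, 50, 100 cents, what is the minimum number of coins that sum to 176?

5

Use the largest denomination that fits, subtract, and repeat.
176 = 1×100 + 1×50 + 1×20 + 1×5 + 1×1
Total coins = 1 + 1 + 1 + 1 + 1 = 5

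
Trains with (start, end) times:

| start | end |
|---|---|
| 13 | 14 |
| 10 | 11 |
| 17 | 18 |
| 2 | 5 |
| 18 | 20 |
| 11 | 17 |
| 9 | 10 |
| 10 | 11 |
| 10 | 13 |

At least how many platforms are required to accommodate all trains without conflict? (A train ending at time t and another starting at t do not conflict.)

3

Count concurrent intervals with a sweep; the peak is the room count.
starts: [2, 9, 10, 10, 10, 11, 13, 17, 18]
ends:   [5, 10, 11, 11, 13, 14, 17, 18, 20]
s2→1 e5→0 s9→1 e10→0 s10→1 s10→2 s10→3  — peak 3.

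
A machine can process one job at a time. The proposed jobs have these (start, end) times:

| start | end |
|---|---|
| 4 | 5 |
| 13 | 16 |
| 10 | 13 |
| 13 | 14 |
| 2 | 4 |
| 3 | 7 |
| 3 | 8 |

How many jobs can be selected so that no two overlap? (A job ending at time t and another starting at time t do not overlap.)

Sorted by end: (2,4)  (4,5)  (3,7)  (3,8)  (10,13)  (13,14)  (13,16)
take (2,4); take (4,5); skip (3,8); take (10,13); take (13,14); skip (13,16).
Selected 4 jobs.

4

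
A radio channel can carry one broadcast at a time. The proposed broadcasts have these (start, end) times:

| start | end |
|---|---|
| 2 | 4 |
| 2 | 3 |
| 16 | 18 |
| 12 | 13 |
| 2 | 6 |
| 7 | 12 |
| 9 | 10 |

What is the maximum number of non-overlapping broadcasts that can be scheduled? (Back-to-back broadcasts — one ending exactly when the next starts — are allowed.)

4

Order by finish time; keep every interval that doesn't clash with the previous kept one.
Sorted by end: (2,3)  (2,4)  (2,6)  (9,10)  (7,12)  (12,13)  (16,18)
take (2,3); skip (2,4); take (9,10); skip (7,12); take (12,13); take (16,18).
Selected 4 broadcasts.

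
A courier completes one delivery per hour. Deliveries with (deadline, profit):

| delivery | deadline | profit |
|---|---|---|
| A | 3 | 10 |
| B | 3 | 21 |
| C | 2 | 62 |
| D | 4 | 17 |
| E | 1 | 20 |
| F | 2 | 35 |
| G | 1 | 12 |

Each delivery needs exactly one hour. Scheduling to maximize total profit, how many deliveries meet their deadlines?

Take jobs in profit order; each goes to the latest open slot no later than its deadline.
Profit order: C=62 F=35 B=21 E=20 D=17 G=12 A=10
Assign: C→slot 2, F→slot 1, B→slot 3, E skipped, D→slot 4, G skipped, A skipped.
Slots: [1:F] [2:C] [3:B] [4:D]
4 of 7 scheduled.

4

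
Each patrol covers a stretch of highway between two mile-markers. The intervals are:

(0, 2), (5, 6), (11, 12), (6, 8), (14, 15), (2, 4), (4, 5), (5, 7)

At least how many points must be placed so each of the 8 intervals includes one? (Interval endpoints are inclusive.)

5

Sorted: [0,2] [2,4] [4,5] [5,6] [5,7] [6,8] [11,12] [14,15]
{[0,2],[2,4]} hit by 2; {[4,5],[5,6],[5,7]} hit by 5; {[6,8]} hit by 8; {[11,12]} hit by 12; {[14,15]} hit by 15.
Points: 2, 5, 8, 12, 15 (5 total).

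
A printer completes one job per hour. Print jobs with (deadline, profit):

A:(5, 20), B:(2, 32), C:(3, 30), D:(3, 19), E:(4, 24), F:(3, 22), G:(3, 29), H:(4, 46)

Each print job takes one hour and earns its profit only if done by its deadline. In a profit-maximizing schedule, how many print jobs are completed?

Sort by profit descending; place each in the latest free slot ≤ its deadline.
By profit: H(d4,46), B(d2,32), C(d3,30), G(d3,29), E(d4,24), F(d3,22), A(d5,20), D(d3,19)
H→slot 4; B→slot 2; C→slot 3; G→slot 1; E skipped; F skipped; A→slot 5; D skipped.
5 of 8 scheduled.

5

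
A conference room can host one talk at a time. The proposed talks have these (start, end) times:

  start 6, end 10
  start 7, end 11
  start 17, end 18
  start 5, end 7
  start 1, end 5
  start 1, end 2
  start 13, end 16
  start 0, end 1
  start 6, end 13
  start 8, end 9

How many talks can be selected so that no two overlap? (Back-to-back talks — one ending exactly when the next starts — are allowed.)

Sort by end time and greedily take each interval whose start is ≥ the last chosen end.
Sorted by end: (0,1)  (1,2)  (1,5)  (5,7)  (8,9)  (6,10)  (7,11)  (6,13)  (13,16)  (17,18)
take (0,1); take (1,2); skip (1,5); take (5,7); take (8,9); skip (7,11); take (13,16); take (17,18).
Selected 6 talks.

6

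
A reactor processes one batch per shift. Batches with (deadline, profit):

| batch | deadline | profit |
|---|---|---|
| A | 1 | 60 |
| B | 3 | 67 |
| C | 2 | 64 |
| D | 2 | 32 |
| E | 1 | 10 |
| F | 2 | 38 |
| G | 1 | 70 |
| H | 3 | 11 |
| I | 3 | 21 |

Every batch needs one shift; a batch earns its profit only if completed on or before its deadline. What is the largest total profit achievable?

201

Profit order: G=70 B=67 C=64 A=60 F=38 D=32 I=21 H=11 E=10
Assign: G→slot 1, B→slot 3, C→slot 2, A skipped, F skipped, D skipped, I skipped, H skipped, E skipped.
Slots: [1:G] [2:C] [3:B]
Profit = 70 + 64 + 67 = 201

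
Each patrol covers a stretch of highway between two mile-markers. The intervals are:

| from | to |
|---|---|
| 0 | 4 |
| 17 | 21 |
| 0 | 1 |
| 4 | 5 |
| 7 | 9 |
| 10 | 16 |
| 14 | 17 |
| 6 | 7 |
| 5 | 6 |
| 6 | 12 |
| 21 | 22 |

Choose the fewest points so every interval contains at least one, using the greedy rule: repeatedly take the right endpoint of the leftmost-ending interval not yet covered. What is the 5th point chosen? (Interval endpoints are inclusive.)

21

Process intervals by earliest right end; each time one isn't hit yet, stab at its right endpoint.
By right end: [0,1]  [0,4]  [4,5]  [5,6]  [6,7]  [7,9]  [6,12]  [10,16]  [14,17]  [17,21]  [21,22]
[0,1] uncovered → point at 1; [4,5] uncovered → point at 5; [6,7] uncovered → point at 7; [10,16] uncovered → point at 16; [17,21] uncovered → point at 21.
Points: 1, 5, 7, 16, 21 (5 total).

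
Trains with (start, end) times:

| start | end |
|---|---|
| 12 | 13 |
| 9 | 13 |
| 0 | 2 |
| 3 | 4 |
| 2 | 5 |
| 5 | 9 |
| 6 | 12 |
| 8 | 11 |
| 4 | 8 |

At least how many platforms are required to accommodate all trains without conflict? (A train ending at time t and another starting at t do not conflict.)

Count concurrent intervals with a sweep; the peak is the room count.
Events (time:±→running): 0:+→1 2:-→0 2:+→1 3:+→2 4:-→1 4:+→2 5:-→1 5:+→2 6:+→3 … peak 3.

3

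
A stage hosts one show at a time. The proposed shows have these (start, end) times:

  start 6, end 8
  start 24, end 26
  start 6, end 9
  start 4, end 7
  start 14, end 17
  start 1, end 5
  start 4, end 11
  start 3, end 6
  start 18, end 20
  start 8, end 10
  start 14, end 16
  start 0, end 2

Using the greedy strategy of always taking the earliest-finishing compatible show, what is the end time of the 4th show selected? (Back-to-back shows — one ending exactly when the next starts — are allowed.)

By end time: (0,2), (1,5), (3,6), (4,7), (6,8), (6,9), (8,10), (4,11), (14,16), (14,17), (18,20), (24,26).
Pick (0,2); next start ≥ 2 → (3,6); next start ≥ 6 → (6,8); next start ≥ 8 → (8,10); next start ≥ 10 → (14,16); next start ≥ 16 → (18,20); next start ≥ 20 → (24,26).
Selected: (0,2) (3,6) (6,8) (8,10) (14,16) (18,20) (24,26)

10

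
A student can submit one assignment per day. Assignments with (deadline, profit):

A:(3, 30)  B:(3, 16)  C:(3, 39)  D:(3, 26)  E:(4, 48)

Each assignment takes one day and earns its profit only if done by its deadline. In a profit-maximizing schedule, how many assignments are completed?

4

Take jobs in profit order; each goes to the latest open slot no later than its deadline.
Profit order: E=48 C=39 A=30 D=26 B=16
Assign: E→slot 4, C→slot 3, A→slot 2, D→slot 1, B skipped.
Slots: [1:D] [2:A] [3:C] [4:E]
4 of 5 scheduled.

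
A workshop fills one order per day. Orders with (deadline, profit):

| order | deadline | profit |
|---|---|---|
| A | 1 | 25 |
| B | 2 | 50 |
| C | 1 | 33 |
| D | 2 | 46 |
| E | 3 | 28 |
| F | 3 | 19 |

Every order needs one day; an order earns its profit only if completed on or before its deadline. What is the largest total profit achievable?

Sort by profit descending; place each in the latest free slot ≤ its deadline.
By profit: B(d2,50), D(d2,46), C(d1,33), E(d3,28), A(d1,25), F(d3,19)
B→slot 2; D→slot 1; C skipped; E→slot 3; A skipped; F skipped.
Profit = 46 + 50 + 28 = 124

124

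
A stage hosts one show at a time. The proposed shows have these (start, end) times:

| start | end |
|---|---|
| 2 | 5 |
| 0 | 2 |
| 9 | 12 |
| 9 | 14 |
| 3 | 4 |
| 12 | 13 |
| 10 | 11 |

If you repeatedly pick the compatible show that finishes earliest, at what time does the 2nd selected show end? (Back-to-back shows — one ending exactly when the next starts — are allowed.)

Order by finish time; keep every interval that doesn't clash with the previous kept one.
Sorted by end: (0,2)  (3,4)  (2,5)  (10,11)  (9,12)  (12,13)  (9,14)
take (0,2); take (3,4); take (10,11); take (12,13).
Selected: (0,2) (3,4) (10,11) (12,13)

4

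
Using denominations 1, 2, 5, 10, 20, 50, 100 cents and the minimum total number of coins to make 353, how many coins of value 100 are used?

Greedy: take as many of the largest coin as possible, then repeat with the remainder.
353 = 3×100 + 1×50 + 1×2 + 1×1
Count of 100: 3

3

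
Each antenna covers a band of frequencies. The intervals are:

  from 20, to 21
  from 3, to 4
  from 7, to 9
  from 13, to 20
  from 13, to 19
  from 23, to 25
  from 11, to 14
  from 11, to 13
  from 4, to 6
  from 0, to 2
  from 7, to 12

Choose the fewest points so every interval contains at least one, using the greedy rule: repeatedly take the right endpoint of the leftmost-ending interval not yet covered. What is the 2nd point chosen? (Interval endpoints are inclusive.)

Sort by right endpoint; whenever an interval is uncovered, place a point at its right end.
By right end: [0,2]  [3,4]  [4,6]  [7,9]  [7,12]  [11,13]  [11,14]  [13,19]  [13,20]  [20,21]  [23,25]
[0,2] uncovered → point at 2; [3,4] uncovered → point at 4; [7,9] uncovered → point at 9; [11,13] uncovered → point at 13; [20,21] uncovered → point at 21; [23,25] uncovered → point at 25.
Points: 2, 4, 9, 13, 21, 25 (6 total).

4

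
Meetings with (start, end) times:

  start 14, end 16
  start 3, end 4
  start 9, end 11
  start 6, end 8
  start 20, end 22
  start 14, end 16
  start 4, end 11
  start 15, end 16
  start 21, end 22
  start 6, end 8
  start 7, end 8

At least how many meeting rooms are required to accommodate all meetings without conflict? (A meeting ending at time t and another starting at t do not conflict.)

4

The answer is the maximum number of intervals overlapping at any instant.
starts: [3, 4, 6, 6, 7, 9, 14, 14, 15, 20, 21]
ends:   [4, 8, 8, 8, 11, 11, 16, 16, 16, 22, 22]
s3→1 e4→0 s4→1 s6→2 s6→3 s7→4  — peak 4.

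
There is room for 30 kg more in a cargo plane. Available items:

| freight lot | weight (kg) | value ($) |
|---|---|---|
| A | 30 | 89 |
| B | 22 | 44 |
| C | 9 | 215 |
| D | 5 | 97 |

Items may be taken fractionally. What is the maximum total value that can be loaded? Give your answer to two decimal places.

359.47

Greedy by value/weight ratio, highest first.
Order: C (215/9=23.89) > D (97/5=19.40) > A (89/30=2.97) > B (44/22=2.00)
Fill: take C (9 @ 215) → take D (5 @ 97) → take 16/30 of A → 47.47; 30/30 used.
Total value = 359.47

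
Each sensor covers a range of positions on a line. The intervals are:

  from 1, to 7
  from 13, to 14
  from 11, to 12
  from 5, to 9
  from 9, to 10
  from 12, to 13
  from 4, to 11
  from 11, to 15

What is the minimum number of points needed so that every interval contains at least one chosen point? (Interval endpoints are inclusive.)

4

Sort by right endpoint; whenever an interval is uncovered, place a point at its right end.
By right end: [1,7]  [5,9]  [9,10]  [4,11]  [11,12]  [12,13]  [13,14]  [11,15]
[1,7] uncovered → point at 7; [9,10] uncovered → point at 10; [11,12] uncovered → point at 12; [13,14] uncovered → point at 14.
Points: 7, 10, 12, 14 (4 total).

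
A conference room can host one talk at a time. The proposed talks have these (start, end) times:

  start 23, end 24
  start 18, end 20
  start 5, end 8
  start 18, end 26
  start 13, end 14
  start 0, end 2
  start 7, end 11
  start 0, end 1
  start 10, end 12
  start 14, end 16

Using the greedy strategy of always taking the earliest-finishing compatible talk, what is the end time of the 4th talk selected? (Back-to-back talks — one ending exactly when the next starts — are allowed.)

14

By end time: (0,1), (0,2), (5,8), (7,11), (10,12), (13,14), (14,16), (18,20), (23,24), (18,26).
Pick (0,1); next start ≥ 1 → (5,8); next start ≥ 8 → (10,12); next start ≥ 12 → (13,14); next start ≥ 14 → (14,16); next start ≥ 16 → (18,20); next start ≥ 20 → (23,24).
Selected: (0,1) (5,8) (10,12) (13,14) (14,16) (18,20) (23,24)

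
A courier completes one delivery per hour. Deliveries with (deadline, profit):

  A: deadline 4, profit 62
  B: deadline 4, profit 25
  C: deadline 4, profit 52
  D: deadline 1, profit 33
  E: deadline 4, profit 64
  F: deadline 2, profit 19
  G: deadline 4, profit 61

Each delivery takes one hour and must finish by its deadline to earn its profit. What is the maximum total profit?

Take jobs in profit order; each goes to the latest open slot no later than its deadline.
Profit order: E=64 A=62 G=61 C=52 D=33 B=25 F=19
Assign: E→slot 4, A→slot 3, G→slot 2, C→slot 1, D skipped, B skipped, F skipped.
Slots: [1:C] [2:G] [3:A] [4:E]
Profit = 52 + 61 + 62 + 64 = 239

239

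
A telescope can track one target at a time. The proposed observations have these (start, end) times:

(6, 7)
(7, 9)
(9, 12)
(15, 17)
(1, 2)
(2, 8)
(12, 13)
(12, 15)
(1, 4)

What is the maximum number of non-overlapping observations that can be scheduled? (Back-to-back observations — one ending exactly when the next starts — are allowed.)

Sorted by end: (1,2)  (1,4)  (6,7)  (2,8)  (7,9)  (9,12)  (12,13)  (12,15)  (15,17)
take (1,2); take (6,7); take (7,9); take (9,12); take (12,13); take (15,17).
Selected 6 observations.

6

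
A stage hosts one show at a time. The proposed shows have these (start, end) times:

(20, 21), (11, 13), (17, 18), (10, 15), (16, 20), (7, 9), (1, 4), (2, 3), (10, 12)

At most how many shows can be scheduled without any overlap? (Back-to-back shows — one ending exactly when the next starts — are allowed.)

Greedy by earliest finish: after sorting by end time, pick each interval compatible with the last pick.
Sorted by end: (2,3)  (1,4)  (7,9)  (10,12)  (11,13)  (10,15)  (17,18)  (16,20)  (20,21)
take (2,3); skip (1,4); take (7,9); take (10,12); take (17,18); skip (16,20); take (20,21).
Selected 5 shows.

5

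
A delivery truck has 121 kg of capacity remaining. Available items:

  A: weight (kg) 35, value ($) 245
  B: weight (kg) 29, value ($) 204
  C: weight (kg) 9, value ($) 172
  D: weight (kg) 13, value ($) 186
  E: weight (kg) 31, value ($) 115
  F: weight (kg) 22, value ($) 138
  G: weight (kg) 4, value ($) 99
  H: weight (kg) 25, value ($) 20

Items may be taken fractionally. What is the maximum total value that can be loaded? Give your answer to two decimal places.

1077.39

Ratios (sorted): G 24.75, C 19.11, D 14.31, B 7.03, A 7.00, F 6.27, E 3.71, H 0.80
take G (4 @ 99); take C (9 @ 172); take D (13 @ 186); take B (29 @ 204); take A (35 @ 245); take F (22 @ 138); take 9/31 of E → 33.39. Capacity used 121/121.
Total value = 1077.39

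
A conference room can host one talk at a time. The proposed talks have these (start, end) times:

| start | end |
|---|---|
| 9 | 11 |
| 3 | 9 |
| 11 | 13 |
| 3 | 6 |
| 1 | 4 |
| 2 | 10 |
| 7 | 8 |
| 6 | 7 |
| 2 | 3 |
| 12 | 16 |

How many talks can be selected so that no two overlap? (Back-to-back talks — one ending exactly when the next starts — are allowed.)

By end time: (2,3), (1,4), (3,6), (6,7), (7,8), (3,9), (2,10), (9,11), (11,13), (12,16).
Pick (2,3); next start ≥ 3 → (3,6); next start ≥ 6 → (6,7); next start ≥ 7 → (7,8); next start ≥ 8 → (9,11); next start ≥ 11 → (11,13).
Selected 6 talks.

6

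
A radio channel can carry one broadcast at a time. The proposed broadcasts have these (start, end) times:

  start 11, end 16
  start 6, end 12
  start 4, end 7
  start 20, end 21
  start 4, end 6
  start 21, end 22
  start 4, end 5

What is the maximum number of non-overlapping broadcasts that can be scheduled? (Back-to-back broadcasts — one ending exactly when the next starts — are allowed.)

Sorted by end: (4,5)  (4,6)  (4,7)  (6,12)  (11,16)  (20,21)  (21,22)
take (4,5); skip (4,7); take (6,12); skip (11,16); take (20,21); take (21,22).
Selected 4 broadcasts.

4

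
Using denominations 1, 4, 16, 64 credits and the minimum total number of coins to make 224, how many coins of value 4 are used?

Greedy: take as many of the largest coin as possible, then repeat with the remainder.
224 = 3×64 + 2×16
Count of 4: 0

0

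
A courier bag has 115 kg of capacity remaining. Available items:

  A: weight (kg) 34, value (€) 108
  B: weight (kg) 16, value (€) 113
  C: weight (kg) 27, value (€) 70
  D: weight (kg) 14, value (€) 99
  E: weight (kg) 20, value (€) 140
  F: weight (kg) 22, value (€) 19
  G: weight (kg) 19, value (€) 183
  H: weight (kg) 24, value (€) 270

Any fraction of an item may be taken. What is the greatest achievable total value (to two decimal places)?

Greedy by value/weight ratio, highest first.
Order: H (270/24=11.25) > G (183/19=9.63) > D (99/14=7.07) > B (113/16=7.06) > E (140/20=7.00) > A (108/34=3.18) > C (70/27=2.59) > F (19/22=0.86)
Fill: take H (24 @ 270) → take G (19 @ 183) → take D (14 @ 99) → take B (16 @ 113) → take E (20 @ 140) → take 22/34 of A → 69.88; 115/115 used.
Total value = 874.88

874.88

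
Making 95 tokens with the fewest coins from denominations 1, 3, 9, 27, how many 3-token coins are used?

Greedy: take as many of the largest coin as possible, then repeat with the remainder.
95 = 3×27 + 1×9 + 1×3 + 2×1
Count of 3: 1

1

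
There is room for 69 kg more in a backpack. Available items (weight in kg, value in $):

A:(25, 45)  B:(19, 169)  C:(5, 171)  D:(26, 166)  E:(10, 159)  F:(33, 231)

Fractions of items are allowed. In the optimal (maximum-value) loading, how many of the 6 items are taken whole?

4

Sort by value per unit weight and fill in that order.
Order: C (171/5=34.20) > E (159/10=15.90) > B (169/19=8.89) > F (231/33=7.00) > D (166/26=6.38) > A (45/25=1.80)
Fill: take C (5 @ 171) → take E (10 @ 159) → take B (19 @ 169) → take F (33 @ 231) → take 2/26 of D → 12.77; 69/69 used.
4 item(s) taken whole; one partial (take 2/26 of D).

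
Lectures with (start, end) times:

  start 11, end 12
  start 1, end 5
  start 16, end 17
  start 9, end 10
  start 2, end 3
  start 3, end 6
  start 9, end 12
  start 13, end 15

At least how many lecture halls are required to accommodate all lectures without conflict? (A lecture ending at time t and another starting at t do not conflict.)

The answer is the maximum number of intervals overlapping at any instant.
Events (time:±→running): 1:+→1 2:+→2 … peak 2.

2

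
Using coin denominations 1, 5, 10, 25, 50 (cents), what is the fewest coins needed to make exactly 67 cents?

5

Greedy: take as many of the largest coin as possible, then repeat with the remainder.
67 − 1×50→17 − 1×10→7 − 1×5→2 − 2×1→0
Total coins = 1 + 1 + 1 + 2 = 5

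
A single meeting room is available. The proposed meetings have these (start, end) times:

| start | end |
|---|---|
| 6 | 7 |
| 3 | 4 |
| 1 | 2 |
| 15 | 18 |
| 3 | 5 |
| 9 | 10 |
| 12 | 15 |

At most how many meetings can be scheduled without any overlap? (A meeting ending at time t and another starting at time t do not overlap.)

By end time: (1,2), (3,4), (3,5), (6,7), (9,10), (12,15), (15,18).
Pick (1,2); next start ≥ 2 → (3,4); next start ≥ 4 → (6,7); next start ≥ 7 → (9,10); next start ≥ 10 → (12,15); next start ≥ 15 → (15,18).
Selected 6 meetings.

6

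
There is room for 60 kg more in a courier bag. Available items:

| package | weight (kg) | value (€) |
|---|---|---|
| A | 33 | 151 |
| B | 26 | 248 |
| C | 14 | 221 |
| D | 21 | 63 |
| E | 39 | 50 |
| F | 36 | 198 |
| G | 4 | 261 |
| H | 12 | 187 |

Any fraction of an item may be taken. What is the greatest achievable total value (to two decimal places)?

939.00

Greedy by value/weight ratio, highest first.
Ratios (sorted): G 65.25, C 15.79, H 15.58, B 9.54, F 5.50, A 4.58, D 3.00, E 1.28
take G (4 @ 261); take C (14 @ 221); take H (12 @ 187); take B (26 @ 248); take 4/36 of F → 22.00. Capacity used 60/60.
Total value = 939.00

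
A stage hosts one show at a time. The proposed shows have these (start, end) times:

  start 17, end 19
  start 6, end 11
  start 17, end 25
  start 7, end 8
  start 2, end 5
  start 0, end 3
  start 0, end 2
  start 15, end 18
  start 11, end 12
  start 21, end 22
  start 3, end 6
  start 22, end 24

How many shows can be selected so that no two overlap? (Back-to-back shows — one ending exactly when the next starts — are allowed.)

Greedy by earliest finish: after sorting by end time, pick each interval compatible with the last pick.
By end time: (0,2), (0,3), (2,5), (3,6), (7,8), (6,11), (11,12), (15,18), (17,19), (21,22), (22,24), (17,25).
Pick (0,2); next start ≥ 2 → (2,5); next start ≥ 5 → (7,8); next start ≥ 8 → (11,12); next start ≥ 12 → (15,18); next start ≥ 18 → (21,22); next start ≥ 22 → (22,24).
Selected 7 shows.

7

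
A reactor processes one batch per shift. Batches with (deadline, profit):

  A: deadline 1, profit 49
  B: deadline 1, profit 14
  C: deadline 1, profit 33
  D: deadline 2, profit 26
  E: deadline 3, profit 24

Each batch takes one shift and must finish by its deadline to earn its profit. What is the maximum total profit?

99

Sort by profit descending; place each in the latest free slot ≤ its deadline.
By profit: A(d1,49), C(d1,33), D(d2,26), E(d3,24), B(d1,14)
A→slot 1; C skipped; D→slot 2; E→slot 3; B skipped.
Profit = 49 + 26 + 24 = 99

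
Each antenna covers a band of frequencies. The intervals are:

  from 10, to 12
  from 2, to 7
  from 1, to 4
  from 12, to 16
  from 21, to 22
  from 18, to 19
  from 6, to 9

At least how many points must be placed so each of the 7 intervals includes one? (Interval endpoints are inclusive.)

5

By right end: [1,4]  [2,7]  [6,9]  [10,12]  [12,16]  [18,19]  [21,22]
[1,4] uncovered → point at 4; [6,9] uncovered → point at 9; [10,12] uncovered → point at 12; [18,19] uncovered → point at 19; [21,22] uncovered → point at 22.
Points: 4, 9, 12, 19, 22 (5 total).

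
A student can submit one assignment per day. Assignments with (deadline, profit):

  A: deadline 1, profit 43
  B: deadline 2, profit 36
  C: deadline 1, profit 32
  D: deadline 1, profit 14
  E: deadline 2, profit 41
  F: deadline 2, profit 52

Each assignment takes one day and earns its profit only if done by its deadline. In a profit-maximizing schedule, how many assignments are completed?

By profit: F(d2,52), A(d1,43), E(d2,41), B(d2,36), C(d1,32), D(d1,14)
F→slot 2; A→slot 1; E skipped; B skipped; C skipped; D skipped.
2 of 6 scheduled.

2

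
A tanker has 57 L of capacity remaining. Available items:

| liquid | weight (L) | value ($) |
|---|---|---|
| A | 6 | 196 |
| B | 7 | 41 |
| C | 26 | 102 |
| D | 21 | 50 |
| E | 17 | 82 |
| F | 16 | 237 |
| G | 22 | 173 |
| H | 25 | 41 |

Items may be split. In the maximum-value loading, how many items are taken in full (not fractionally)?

4

Sort by value per unit weight and fill in that order.
Ratios (sorted): A 32.67, F 14.81, G 7.86, B 5.86, E 4.82, C 3.92, D 2.38, H 1.64
take A (6 @ 196); take F (16 @ 237); take G (22 @ 173); take B (7 @ 41); take 6/17 of E → 28.94. Capacity used 57/57.
4 item(s) taken whole; one partial (take 6/17 of E).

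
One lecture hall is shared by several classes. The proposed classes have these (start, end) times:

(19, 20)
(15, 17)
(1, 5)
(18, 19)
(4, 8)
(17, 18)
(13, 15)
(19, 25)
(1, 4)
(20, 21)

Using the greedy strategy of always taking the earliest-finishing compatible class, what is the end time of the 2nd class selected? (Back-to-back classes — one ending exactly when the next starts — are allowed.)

Sort by end time and greedily take each interval whose start is ≥ the last chosen end.
Sorted by end: (1,4)  (1,5)  (4,8)  (13,15)  (15,17)  (17,18)  (18,19)  (19,20)  (20,21)  (19,25)
take (1,4); take (4,8); take (13,15); take (15,17); take (17,18); take (18,19); take (19,20); take (20,21); skip (19,25).
Selected: (1,4) (4,8) (13,15) (15,17) (17,18) (18,19) (19,20) (20,21)

8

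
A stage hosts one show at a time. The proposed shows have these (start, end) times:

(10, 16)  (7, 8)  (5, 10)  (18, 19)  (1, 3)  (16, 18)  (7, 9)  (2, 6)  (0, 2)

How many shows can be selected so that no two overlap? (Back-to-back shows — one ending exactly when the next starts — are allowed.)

6

Sort by end time and greedily take each interval whose start is ≥ the last chosen end.
Sorted by end: (0,2)  (1,3)  (2,6)  (7,8)  (7,9)  (5,10)  (10,16)  (16,18)  (18,19)
take (0,2); take (2,6); take (7,8); skip (5,10); take (10,16); take (16,18); take (18,19).
Selected 6 shows.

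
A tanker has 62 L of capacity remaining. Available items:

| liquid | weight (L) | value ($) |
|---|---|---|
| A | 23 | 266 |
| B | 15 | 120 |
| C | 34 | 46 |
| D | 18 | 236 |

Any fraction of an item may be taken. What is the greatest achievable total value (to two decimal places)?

Ratios (sorted): D 13.11, A 11.57, B 8.00, C 1.35
take D (18 @ 236); take A (23 @ 266); take B (15 @ 120); take 6/34 of C → 8.12. Capacity used 62/62.
Total value = 630.12

630.12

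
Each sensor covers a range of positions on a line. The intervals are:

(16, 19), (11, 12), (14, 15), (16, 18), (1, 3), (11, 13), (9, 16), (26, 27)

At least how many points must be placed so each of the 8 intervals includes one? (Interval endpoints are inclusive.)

Sorted: [1,3] [11,12] [11,13] [14,15] [9,16] [16,18] [16,19] [26,27]
{[1,3]} hit by 3; {[11,12],[11,13]} hit by 12; {[14,15],[9,16]} hit by 15; {[16,18],[16,19]} hit by 18; {[26,27]} hit by 27.
Points: 3, 12, 15, 18, 27 (5 total).

5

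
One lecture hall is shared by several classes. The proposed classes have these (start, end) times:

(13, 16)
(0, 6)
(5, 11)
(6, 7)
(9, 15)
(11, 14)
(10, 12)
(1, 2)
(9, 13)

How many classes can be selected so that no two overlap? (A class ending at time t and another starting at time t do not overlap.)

4

Sort by end time and greedily take each interval whose start is ≥ the last chosen end.
Sorted by end: (1,2)  (0,6)  (6,7)  (5,11)  (10,12)  (9,13)  (11,14)  (9,15)  (13,16)
take (1,2); take (6,7); skip (5,11); take (10,12); take (13,16).
Selected 4 classes.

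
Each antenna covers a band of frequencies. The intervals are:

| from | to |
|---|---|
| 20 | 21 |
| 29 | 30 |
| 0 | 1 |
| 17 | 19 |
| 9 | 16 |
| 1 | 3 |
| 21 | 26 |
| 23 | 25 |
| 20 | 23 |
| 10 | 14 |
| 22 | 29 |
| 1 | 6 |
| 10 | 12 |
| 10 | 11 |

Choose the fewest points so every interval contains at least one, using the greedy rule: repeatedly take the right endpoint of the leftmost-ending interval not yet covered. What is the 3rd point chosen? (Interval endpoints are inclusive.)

19

Sort by right endpoint; whenever an interval is uncovered, place a point at its right end.
By right end: [0,1]  [1,3]  [1,6]  [10,11]  [10,12]  [10,14]  [9,16]  [17,19]  [20,21]  [20,23]  [23,25]  [21,26]  [22,29]  [29,30]
[0,1] uncovered → point at 1; [10,11] uncovered → point at 11; [17,19] uncovered → point at 19; [20,21] uncovered → point at 21; [23,25] uncovered → point at 25; [29,30] uncovered → point at 30.
Points: 1, 11, 19, 21, 25, 30 (6 total).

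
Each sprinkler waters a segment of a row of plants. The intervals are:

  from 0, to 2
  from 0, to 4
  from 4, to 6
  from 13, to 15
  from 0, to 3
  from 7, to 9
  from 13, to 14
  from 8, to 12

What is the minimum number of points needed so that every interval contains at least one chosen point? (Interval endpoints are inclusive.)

Sort by right endpoint; whenever an interval is uncovered, place a point at its right end.
By right end: [0,2]  [0,3]  [0,4]  [4,6]  [7,9]  [8,12]  [13,14]  [13,15]
[0,2] uncovered → point at 2; [4,6] uncovered → point at 6; [7,9] uncovered → point at 9; [13,14] uncovered → point at 14.
Points: 2, 6, 9, 14 (4 total).

4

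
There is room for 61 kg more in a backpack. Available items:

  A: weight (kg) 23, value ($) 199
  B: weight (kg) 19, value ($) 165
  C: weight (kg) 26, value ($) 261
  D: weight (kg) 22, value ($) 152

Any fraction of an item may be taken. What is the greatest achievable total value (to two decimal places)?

Ratios (sorted): C 10.04, B 8.68, A 8.65, D 6.91
take C (26 @ 261); take B (19 @ 165); take 16/23 of A → 138.43. Capacity used 61/61.
Total value = 564.43

564.43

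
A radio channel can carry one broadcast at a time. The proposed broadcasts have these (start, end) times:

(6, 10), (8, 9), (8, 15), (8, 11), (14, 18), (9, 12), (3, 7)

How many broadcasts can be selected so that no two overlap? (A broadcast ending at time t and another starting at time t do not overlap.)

4

Order by finish time; keep every interval that doesn't clash with the previous kept one.
Sorted by end: (3,7)  (8,9)  (6,10)  (8,11)  (9,12)  (8,15)  (14,18)
take (3,7); take (8,9); skip (6,10); take (9,12); take (14,18).
Selected 4 broadcasts.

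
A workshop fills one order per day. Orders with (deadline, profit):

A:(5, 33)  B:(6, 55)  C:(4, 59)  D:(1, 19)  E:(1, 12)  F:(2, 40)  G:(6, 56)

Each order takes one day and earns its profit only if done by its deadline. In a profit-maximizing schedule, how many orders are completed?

6

By profit: C(d4,59), G(d6,56), B(d6,55), F(d2,40), A(d5,33), D(d1,19), E(d1,12)
C→slot 4; G→slot 6; B→slot 5; F→slot 2; A→slot 3; D→slot 1; E skipped.
6 of 7 scheduled.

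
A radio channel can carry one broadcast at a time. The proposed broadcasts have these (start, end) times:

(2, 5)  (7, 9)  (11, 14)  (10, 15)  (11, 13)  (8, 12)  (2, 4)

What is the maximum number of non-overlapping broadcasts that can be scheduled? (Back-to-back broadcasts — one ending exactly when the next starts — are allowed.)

3

Greedy by earliest finish: after sorting by end time, pick each interval compatible with the last pick.
By end time: (2,4), (2,5), (7,9), (8,12), (11,13), (11,14), (10,15).
Pick (2,4); next start ≥ 4 → (7,9); next start ≥ 9 → (11,13).
Selected 3 broadcasts.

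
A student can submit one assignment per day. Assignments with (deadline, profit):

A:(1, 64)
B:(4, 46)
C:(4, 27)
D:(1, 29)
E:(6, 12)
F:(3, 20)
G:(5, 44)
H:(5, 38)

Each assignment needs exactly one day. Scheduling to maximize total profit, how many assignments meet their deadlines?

Take jobs in profit order; each goes to the latest open slot no later than its deadline.
By profit: A(d1,64), B(d4,46), G(d5,44), H(d5,38), D(d1,29), C(d4,27), F(d3,20), E(d6,12)
A→slot 1; B→slot 4; G→slot 5; H→slot 3; D skipped; C→slot 2; F skipped; E→slot 6.
6 of 8 scheduled.

6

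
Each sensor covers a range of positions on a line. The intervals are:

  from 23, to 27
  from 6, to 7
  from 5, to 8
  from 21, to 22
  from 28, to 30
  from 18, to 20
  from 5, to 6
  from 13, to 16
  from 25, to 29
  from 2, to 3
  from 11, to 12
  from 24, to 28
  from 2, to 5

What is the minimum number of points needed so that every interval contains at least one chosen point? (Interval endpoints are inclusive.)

8

Process intervals by earliest right end; each time one isn't hit yet, stab at its right endpoint.
Sorted: [2,3] [2,5] [5,6] [6,7] [5,8] [11,12] [13,16] [18,20] [21,22] [23,27] [24,28] [25,29] [28,30]
{[2,3],[2,5]} hit by 3; {[5,6],[6,7],[5,8]} hit by 6; {[11,12]} hit by 12; {[13,16]} hit by 16; {[18,20]} hit by 20; {[21,22]} hit by 22; {[23,27],[24,28],[25,29]} hit by 27; {[28,30]} hit by 30.
Points: 3, 6, 12, 16, 20, 22, 27, 30 (8 total).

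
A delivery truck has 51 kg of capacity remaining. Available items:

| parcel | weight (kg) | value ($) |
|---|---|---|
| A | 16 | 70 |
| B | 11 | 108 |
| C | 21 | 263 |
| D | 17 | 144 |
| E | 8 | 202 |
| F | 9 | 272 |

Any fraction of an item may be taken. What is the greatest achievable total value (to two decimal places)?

Sort by value per unit weight and fill in that order.
Order: F (272/9=30.22) > E (202/8=25.25) > C (263/21=12.52) > B (108/11=9.82) > D (144/17=8.47) > A (70/16=4.38)
Fill: take F (9 @ 272) → take E (8 @ 202) → take C (21 @ 263) → take B (11 @ 108) → take 2/17 of D → 16.94; 51/51 used.
Total value = 861.94

861.94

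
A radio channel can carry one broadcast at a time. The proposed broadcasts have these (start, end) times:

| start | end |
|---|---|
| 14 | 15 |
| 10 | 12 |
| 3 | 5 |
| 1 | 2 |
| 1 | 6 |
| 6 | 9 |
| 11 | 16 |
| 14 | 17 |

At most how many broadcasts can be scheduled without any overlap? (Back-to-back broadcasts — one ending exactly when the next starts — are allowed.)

5

By end time: (1,2), (3,5), (1,6), (6,9), (10,12), (14,15), (11,16), (14,17).
Pick (1,2); next start ≥ 2 → (3,5); next start ≥ 5 → (6,9); next start ≥ 9 → (10,12); next start ≥ 12 → (14,15).
Selected 5 broadcasts.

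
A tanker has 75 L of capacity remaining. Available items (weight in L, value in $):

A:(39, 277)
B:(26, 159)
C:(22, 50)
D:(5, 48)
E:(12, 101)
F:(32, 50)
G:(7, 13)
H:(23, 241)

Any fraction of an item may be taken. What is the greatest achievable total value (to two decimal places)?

638.59

Sort by value per unit weight and fill in that order.
Ratios (sorted): H 10.48, D 9.60, E 8.42, A 7.10, B 6.12, C 2.27, G 1.86, F 1.56
take H (23 @ 241); take D (5 @ 48); take E (12 @ 101); take 35/39 of A → 248.59. Capacity used 75/75.
Total value = 638.59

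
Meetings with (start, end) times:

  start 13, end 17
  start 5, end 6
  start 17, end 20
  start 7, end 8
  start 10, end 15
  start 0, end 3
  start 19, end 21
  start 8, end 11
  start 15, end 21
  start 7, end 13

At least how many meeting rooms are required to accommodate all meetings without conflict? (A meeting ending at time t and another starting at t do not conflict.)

Count concurrent intervals with a sweep; the peak is the room count.
starts: [0, 5, 7, 7, 8, 10, 13, 15, 17, 19]
ends:   [3, 6, 8, 11, 13, 15, 17, 20, 21, 21]
s0→1 e3→0 s5→1 e6→0 s7→1 s7→2 e8→1 s8→2 s10→3  — peak 3.

3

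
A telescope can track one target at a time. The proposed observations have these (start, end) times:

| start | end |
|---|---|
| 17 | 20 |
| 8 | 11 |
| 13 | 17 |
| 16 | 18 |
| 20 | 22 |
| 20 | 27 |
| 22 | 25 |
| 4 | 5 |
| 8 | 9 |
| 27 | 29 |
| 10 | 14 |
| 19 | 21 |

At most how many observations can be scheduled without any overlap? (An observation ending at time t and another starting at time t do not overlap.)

7

Sort by end time and greedily take each interval whose start is ≥ the last chosen end.
Sorted by end: (4,5)  (8,9)  (8,11)  (10,14)  (13,17)  (16,18)  (17,20)  (19,21)  (20,22)  (22,25)  (20,27)  (27,29)
take (4,5); take (8,9); take (10,14); skip (13,17); take (16,18); take (19,21); skip (20,22); take (22,25); skip (20,27); take (27,29).
Selected 7 observations.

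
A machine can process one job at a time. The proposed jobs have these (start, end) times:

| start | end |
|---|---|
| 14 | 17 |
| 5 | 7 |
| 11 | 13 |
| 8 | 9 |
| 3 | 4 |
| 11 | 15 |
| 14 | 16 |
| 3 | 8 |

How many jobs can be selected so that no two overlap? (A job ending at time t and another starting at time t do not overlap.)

5

By end time: (3,4), (5,7), (3,8), (8,9), (11,13), (11,15), (14,16), (14,17).
Pick (3,4); next start ≥ 4 → (5,7); next start ≥ 7 → (8,9); next start ≥ 9 → (11,13); next start ≥ 13 → (14,16).
Selected 5 jobs.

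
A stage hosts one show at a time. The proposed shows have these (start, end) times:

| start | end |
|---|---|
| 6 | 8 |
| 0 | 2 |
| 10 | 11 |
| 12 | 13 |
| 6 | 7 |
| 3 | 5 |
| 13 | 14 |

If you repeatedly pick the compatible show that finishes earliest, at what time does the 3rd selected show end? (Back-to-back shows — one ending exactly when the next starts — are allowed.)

By end time: (0,2), (3,5), (6,7), (6,8), (10,11), (12,13), (13,14).
Pick (0,2); next start ≥ 2 → (3,5); next start ≥ 5 → (6,7); next start ≥ 7 → (10,11); next start ≥ 11 → (12,13); next start ≥ 13 → (13,14).
Selected: (0,2) (3,5) (6,7) (10,11) (12,13) (13,14)

7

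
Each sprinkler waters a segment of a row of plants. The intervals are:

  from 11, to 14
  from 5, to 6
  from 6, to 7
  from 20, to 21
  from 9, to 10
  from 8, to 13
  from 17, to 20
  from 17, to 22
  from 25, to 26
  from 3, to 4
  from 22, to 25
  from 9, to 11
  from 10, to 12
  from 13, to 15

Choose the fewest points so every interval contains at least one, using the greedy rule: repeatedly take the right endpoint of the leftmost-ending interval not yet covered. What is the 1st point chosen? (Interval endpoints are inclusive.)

Process intervals by earliest right end; each time one isn't hit yet, stab at its right endpoint.
By right end: [3,4]  [5,6]  [6,7]  [9,10]  [9,11]  [10,12]  [8,13]  [11,14]  [13,15]  [17,20]  [20,21]  [17,22]  [22,25]  [25,26]
[3,4] uncovered → point at 4; [5,6] uncovered → point at 6; [9,10] uncovered → point at 10; [11,14] uncovered → point at 14; [17,20] uncovered → point at 20; [22,25] uncovered → point at 25.
Points: 4, 6, 10, 14, 20, 25 (6 total).

4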